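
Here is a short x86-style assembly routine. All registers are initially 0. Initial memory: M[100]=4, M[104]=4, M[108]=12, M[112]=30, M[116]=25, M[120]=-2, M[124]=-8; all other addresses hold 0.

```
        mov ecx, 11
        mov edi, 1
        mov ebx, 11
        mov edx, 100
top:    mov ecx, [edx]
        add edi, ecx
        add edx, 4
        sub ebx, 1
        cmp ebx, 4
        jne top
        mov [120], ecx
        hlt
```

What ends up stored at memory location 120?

mov ecx, 11 → ecx=11
mov edi, 1 → edi=1
mov ebx, 11 → ebx=11
mov edx, 100 → edx=100
mov ecx, [edx] → ecx=M[100]=4
add edi, ecx → edi=1+4=5
add edx, 4 → edx=100+4=104
sub ebx, 1 → ebx=11-1=10
cmp ebx, 4  (cmp 10,4)
jne top: taken
mov ecx, [edx] → ecx=M[104]=4
add edi, ecx → edi=5+4=9
add edx, 4 → edx=104+4=108
sub ebx, 1 → ebx=10-1=9
cmp ebx, 4  (cmp 9,4)
jne top: taken
mov ecx, [edx] → ecx=M[108]=12
add edi, ecx → edi=9+12=21
add edx, 4 → edx=108+4=112
sub ebx, 1 → ebx=9-1=8
cmp ebx, 4  (cmp 8,4)
jne top: taken
mov ecx, [edx] → ecx=M[112]=30
add edi, ecx → edi=21+30=51
add edx, 4 → edx=112+4=116
sub ebx, 1 → ebx=8-1=7
cmp ebx, 4  (cmp 7,4)
jne top: taken
mov ecx, [edx] → ecx=M[116]=25
add edi, ecx → edi=51+25=76
add edx, 4 → edx=116+4=120
sub ebx, 1 → ebx=7-1=6
cmp ebx, 4  (cmp 6,4)
jne top: taken
mov ecx, [edx] → ecx=M[120]=-2
add edi, ecx → edi=76+(-2)=74
add edx, 4 → edx=120+4=124
sub ebx, 1 → ebx=6-1=5
cmp ebx, 4  (cmp 5,4)
jne top: taken
mov ecx, [edx] → ecx=M[124]=-8
add edi, ecx → edi=74+(-8)=66
add edx, 4 → edx=124+4=128
sub ebx, 1 → ebx=5-1=4
cmp ebx, 4  (cmp 4,4)
jne top: not taken
mov [120], ecx → M[120]=-8
halt.

-8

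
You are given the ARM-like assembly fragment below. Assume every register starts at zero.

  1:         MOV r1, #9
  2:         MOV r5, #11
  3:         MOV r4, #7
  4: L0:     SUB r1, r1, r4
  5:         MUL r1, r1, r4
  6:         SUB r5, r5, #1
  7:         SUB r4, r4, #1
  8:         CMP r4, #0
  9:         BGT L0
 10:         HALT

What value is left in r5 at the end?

4

r1=9
r5=11
r4=7
r1=9-7=2
r1=2*7=14
r5=11-1=10
r4=7-1=6
CMP r4, #0  (cmp 6,0)
BGT L0: taken
r1=14-6=8
r1=8*6=48
r5=10-1=9
r4=6-1=5
CMP r4, #0  (cmp 5,0)
BGT L0: taken
r1=48-5=43
r1=43*5=215
r5=9-1=8
r4=5-1=4
CMP r4, #0  (cmp 4,0)
BGT L0: taken
r1=215-4=211
r1=211*4=844
r5=8-1=7
r4=4-1=3
CMP r4, #0  (cmp 3,0)
BGT L0: taken
r1=844-3=841
r1=841*3=2523
r5=7-1=6
r4=3-1=2
CMP r4, #0  (cmp 2,0)
BGT L0: taken
r1=2523-2=2521
r1=2521*2=5042
r5=6-1=5
r4=2-1=1
CMP r4, #0  (cmp 1,0)
BGT L0: taken
r1=5042-1=5041
r1=5041*1=5041
r5=5-1=4
r4=1-1=0
CMP r4, #0  (cmp 0,0)
BGT L0: not taken
halt.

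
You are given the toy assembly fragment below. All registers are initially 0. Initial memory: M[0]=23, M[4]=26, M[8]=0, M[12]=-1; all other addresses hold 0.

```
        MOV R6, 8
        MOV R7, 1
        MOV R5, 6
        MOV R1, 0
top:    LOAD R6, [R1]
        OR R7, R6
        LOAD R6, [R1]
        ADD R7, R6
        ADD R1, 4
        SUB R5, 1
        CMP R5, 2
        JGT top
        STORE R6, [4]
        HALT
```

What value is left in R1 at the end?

MOV R6, 8 → R6=8
MOV R7, 1 → R7=1
MOV R5, 6 → R5=6
MOV R1, 0 → R1=0
LOAD R6, [R1] → R6=M[0]=23
OR R7, R6 → R7=1|23=23
LOAD R6, [R1] → R6=M[0]=23
ADD R7, R6 → R7=23+23=46
ADD R1, 4 → R1=0+4=4
SUB R5, 1 → R5=6-1=5
CMP R5, 2  (cmp 5,2)
JGT top: taken
LOAD R6, [R1] → R6=M[4]=26
OR R7, R6 → R7=46|26=62
LOAD R6, [R1] → R6=M[4]=26
ADD R7, R6 → R7=62+26=88
ADD R1, 4 → R1=4+4=8
SUB R5, 1 → R5=5-1=4
CMP R5, 2  (cmp 4,2)
JGT top: taken
LOAD R6, [R1] → R6=M[8]=0
OR R7, R6 → R7=88|0=88
LOAD R6, [R1] → R6=M[8]=0
ADD R7, R6 → R7=88+0=88
ADD R1, 4 → R1=8+4=12
SUB R5, 1 → R5=4-1=3
CMP R5, 2  (cmp 3,2)
JGT top: taken
LOAD R6, [R1] → R6=M[12]=-1
OR R7, R6 → R7=88|(-1)=-1
LOAD R6, [R1] → R6=M[12]=-1
ADD R7, R6 → R7=(-1)+(-1)=-2
ADD R1, 4 → R1=12+4=16
SUB R5, 1 → R5=3-1=2
CMP R5, 2  (cmp 2,2)
JGT top: not taken
STORE R6, [4] → M[4]=-1
halt.

16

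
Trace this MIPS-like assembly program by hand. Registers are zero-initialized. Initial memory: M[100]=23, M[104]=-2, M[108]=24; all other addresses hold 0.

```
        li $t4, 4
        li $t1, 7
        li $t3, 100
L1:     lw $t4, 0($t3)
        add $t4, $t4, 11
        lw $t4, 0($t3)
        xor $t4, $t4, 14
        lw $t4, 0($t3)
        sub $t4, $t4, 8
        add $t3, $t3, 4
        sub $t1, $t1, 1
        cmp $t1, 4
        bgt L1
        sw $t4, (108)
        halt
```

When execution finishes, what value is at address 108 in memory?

after li $t4, 4: $t4=4
after li $t1, 7: $t1=7
after li $t3, 100: $t3=100
after lw $t4, 0($t3): $t4=M[100]=23
after add $t4, $t4, 11: $t4=23+11=34
after lw $t4, 0($t3): $t4=M[100]=23
after xor $t4, $t4, 14: $t4=23^14=25
after lw $t4, 0($t3): $t4=M[100]=23
after sub $t4, $t4, 8: $t4=23-8=15
after add $t3, $t3, 4: $t3=100+4=104
after sub $t1, $t1, 1: $t1=7-1=6
cmp $t1, 4  (cmp 6,4)
bgt L1: taken
after lw $t4, 0($t3): $t4=M[104]=-2
after add $t4, $t4, 11: $t4=(-2)+11=9
after lw $t4, 0($t3): $t4=M[104]=-2
after xor $t4, $t4, 14: $t4=(-2)^14=-16
after lw $t4, 0($t3): $t4=M[104]=-2
after sub $t4, $t4, 8: $t4=(-2)-8=-10
after add $t3, $t3, 4: $t3=104+4=108
after sub $t1, $t1, 1: $t1=6-1=5
cmp $t1, 4  (cmp 5,4)
bgt L1: taken
after lw $t4, 0($t3): $t4=M[108]=24
after add $t4, $t4, 11: $t4=24+11=35
after lw $t4, 0($t3): $t4=M[108]=24
after xor $t4, $t4, 14: $t4=24^14=22
after lw $t4, 0($t3): $t4=M[108]=24
after sub $t4, $t4, 8: $t4=24-8=16
after add $t3, $t3, 4: $t3=108+4=112
after sub $t1, $t1, 1: $t1=5-1=4
cmp $t1, 4  (cmp 4,4)
bgt L1: not taken
sw $t4, (108) → M[108]=16
halt.

16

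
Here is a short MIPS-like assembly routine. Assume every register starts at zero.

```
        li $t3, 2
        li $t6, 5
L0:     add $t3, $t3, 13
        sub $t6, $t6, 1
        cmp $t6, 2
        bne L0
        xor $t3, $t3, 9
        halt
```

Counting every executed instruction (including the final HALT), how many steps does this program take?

16

after li $t3, 2: $t3=2
after li $t6, 5: $t6=5
after add $t3, $t3, 13: $t3=2+13=15
after sub $t6, $t6, 1: $t6=5-1=4
cmp $t6, 2  (cmp 4,2)
bne L0: taken
after add $t3, $t3, 13: $t3=15+13=28
after sub $t6, $t6, 1: $t6=4-1=3
cmp $t6, 2  (cmp 3,2)
bne L0: taken
after add $t3, $t3, 13: $t3=28+13=41
after sub $t6, $t6, 1: $t6=3-1=2
cmp $t6, 2  (cmp 2,2)
bne L0: not taken
after xor $t3, $t3, 9: $t3=41^9=32
halt.
Total executed instructions: 16.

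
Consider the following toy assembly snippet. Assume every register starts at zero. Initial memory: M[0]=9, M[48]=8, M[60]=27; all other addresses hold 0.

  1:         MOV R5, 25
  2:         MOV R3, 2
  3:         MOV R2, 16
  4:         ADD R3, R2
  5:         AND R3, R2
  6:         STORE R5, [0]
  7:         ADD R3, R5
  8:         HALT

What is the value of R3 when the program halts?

MOV R5, 25 → R5=25
MOV R3, 2 → R3=2
MOV R2, 16 → R2=16
ADD R3, R2 → R3=2+16=18
AND R3, R2 → R3=18&16=16
STORE R5, [0] → M[0]=25
ADD R3, R5 → R3=16+25=41
halt.

41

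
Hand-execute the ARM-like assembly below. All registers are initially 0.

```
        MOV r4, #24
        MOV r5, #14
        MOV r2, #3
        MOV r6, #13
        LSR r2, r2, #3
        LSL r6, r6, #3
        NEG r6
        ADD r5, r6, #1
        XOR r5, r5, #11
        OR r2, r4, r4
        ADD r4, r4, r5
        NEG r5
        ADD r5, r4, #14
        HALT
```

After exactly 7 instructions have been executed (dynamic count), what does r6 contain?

r4=24
r5=14
r2=3
r6=13
r2=3>>3=0
r6=13<<3=104
r6=-(104)=-104
After step 7: r6 = -104.

-104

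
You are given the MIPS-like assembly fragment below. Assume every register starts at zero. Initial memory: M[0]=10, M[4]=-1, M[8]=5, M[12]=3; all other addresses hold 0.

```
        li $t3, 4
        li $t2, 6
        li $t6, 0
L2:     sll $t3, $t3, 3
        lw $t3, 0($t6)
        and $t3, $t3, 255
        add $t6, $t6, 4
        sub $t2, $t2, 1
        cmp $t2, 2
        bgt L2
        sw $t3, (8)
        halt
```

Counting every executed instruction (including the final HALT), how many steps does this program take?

33

after li $t3, 4: $t3=4
after li $t2, 6: $t2=6
after li $t6, 0: $t6=0
after sll $t3, $t3, 3: $t3=4<<3=32
after lw $t3, 0($t6): $t3=M[0]=10
after and $t3, $t3, 255: $t3=10&255=10
after add $t6, $t6, 4: $t6=0+4=4
after sub $t2, $t2, 1: $t2=6-1=5
cmp $t2, 2  (cmp 5,2)
bgt L2: taken
after sll $t3, $t3, 3: $t3=10<<3=80
after lw $t3, 0($t6): $t3=M[4]=-1
after and $t3, $t3, 255: $t3=(-1)&255=255
after add $t6, $t6, 4: $t6=4+4=8
after sub $t2, $t2, 1: $t2=5-1=4
cmp $t2, 2  (cmp 4,2)
bgt L2: taken
after sll $t3, $t3, 3: $t3=255<<3=2040
after lw $t3, 0($t6): $t3=M[8]=5
after and $t3, $t3, 255: $t3=5&255=5
after add $t6, $t6, 4: $t6=8+4=12
after sub $t2, $t2, 1: $t2=4-1=3
cmp $t2, 2  (cmp 3,2)
bgt L2: taken
after sll $t3, $t3, 3: $t3=5<<3=40
after lw $t3, 0($t6): $t3=M[12]=3
after and $t3, $t3, 255: $t3=3&255=3
after add $t6, $t6, 4: $t6=12+4=16
after sub $t2, $t2, 1: $t2=3-1=2
cmp $t2, 2  (cmp 2,2)
bgt L2: not taken
sw $t3, (8) → M[8]=3
halt.
Total executed instructions: 33.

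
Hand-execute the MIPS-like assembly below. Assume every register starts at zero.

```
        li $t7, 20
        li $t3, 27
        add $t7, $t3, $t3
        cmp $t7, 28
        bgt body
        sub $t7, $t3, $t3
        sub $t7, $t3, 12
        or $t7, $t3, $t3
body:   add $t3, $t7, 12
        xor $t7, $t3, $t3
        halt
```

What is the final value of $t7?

li $t7, 20 → $t7=20
li $t3, 27 → $t3=27
add $t7, $t3, $t3 → $t7=27+27=54
cmp $t7, 28  (cmp 54,28)
bgt body: taken
add $t3, $t7, 12 → $t3=54+12=66
xor $t7, $t3, $t3 → $t7=66^66=0
halt.

0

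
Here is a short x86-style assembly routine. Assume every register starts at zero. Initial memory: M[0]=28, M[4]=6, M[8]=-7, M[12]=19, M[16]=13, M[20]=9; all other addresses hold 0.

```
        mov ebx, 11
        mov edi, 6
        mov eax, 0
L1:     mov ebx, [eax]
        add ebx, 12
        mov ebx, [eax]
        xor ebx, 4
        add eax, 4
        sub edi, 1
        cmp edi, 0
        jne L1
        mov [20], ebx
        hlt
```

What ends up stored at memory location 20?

mov ebx, 11 → ebx=11
mov edi, 6 → edi=6
mov eax, 0 → eax=0
mov ebx, [eax] → ebx=M[0]=28
add ebx, 12 → ebx=28+12=40
mov ebx, [eax] → ebx=M[0]=28
xor ebx, 4 → ebx=28^4=24
add eax, 4 → eax=0+4=4
sub edi, 1 → edi=6-1=5
cmp edi, 0  (cmp 5,0)
jne L1: taken
mov ebx, [eax] → ebx=M[4]=6
add ebx, 12 → ebx=6+12=18
mov ebx, [eax] → ebx=M[4]=6
xor ebx, 4 → ebx=6^4=2
add eax, 4 → eax=4+4=8
sub edi, 1 → edi=5-1=4
cmp edi, 0  (cmp 4,0)
jne L1: taken
mov ebx, [eax] → ebx=M[8]=-7
add ebx, 12 → ebx=(-7)+12=5
mov ebx, [eax] → ebx=M[8]=-7
xor ebx, 4 → ebx=(-7)^4=-3
add eax, 4 → eax=8+4=12
sub edi, 1 → edi=4-1=3
cmp edi, 0  (cmp 3,0)
jne L1: taken
mov ebx, [eax] → ebx=M[12]=19
add ebx, 12 → ebx=19+12=31
mov ebx, [eax] → ebx=M[12]=19
xor ebx, 4 → ebx=19^4=23
add eax, 4 → eax=12+4=16
sub edi, 1 → edi=3-1=2
cmp edi, 0  (cmp 2,0)
jne L1: taken
mov ebx, [eax] → ebx=M[16]=13
add ebx, 12 → ebx=13+12=25
mov ebx, [eax] → ebx=M[16]=13
xor ebx, 4 → ebx=13^4=9
add eax, 4 → eax=16+4=20
sub edi, 1 → edi=2-1=1
cmp edi, 0  (cmp 1,0)
jne L1: taken
mov ebx, [eax] → ebx=M[20]=9
add ebx, 12 → ebx=9+12=21
mov ebx, [eax] → ebx=M[20]=9
xor ebx, 4 → ebx=9^4=13
add eax, 4 → eax=20+4=24
sub edi, 1 → edi=1-1=0
cmp edi, 0  (cmp 0,0)
jne L1: not taken
mov [20], ebx → M[20]=13
halt.

13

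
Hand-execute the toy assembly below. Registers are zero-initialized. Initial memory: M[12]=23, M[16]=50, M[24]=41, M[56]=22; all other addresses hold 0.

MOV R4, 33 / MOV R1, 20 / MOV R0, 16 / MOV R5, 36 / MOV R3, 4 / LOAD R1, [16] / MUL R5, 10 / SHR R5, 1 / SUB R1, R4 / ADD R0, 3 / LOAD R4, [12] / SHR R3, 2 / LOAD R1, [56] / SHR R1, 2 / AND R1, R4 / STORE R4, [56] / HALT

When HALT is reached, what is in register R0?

19

after MOV R4, 33: R4=33
after MOV R1, 20: R1=20
after MOV R0, 16: R0=16
after MOV R5, 36: R5=36
after MOV R3, 4: R3=4
after LOAD R1, [16]: R1=M[16]=50
after MUL R5, 10: R5=36*10=360
after SHR R5, 1: R5=360>>1=180
after SUB R1, R4: R1=50-33=17
after ADD R0, 3: R0=16+3=19
after LOAD R4, [12]: R4=M[12]=23
after SHR R3, 2: R3=4>>2=1
after LOAD R1, [56]: R1=M[56]=22
after SHR R1, 2: R1=22>>2=5
after AND R1, R4: R1=5&23=5
STORE R4, [56] → M[56]=23
halt.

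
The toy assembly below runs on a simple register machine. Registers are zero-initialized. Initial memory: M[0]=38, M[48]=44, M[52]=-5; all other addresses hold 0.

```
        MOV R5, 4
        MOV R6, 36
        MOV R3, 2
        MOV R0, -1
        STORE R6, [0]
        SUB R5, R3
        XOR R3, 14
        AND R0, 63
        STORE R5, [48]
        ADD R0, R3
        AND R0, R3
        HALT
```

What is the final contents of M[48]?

MOV R5, 4 → R5=4
MOV R6, 36 → R6=36
MOV R3, 2 → R3=2
MOV R0, -1 → R0=-1
STORE R6, [0] → M[0]=36
SUB R5, R3 → R5=4-2=2
XOR R3, 14 → R3=2^14=12
AND R0, 63 → R0=(-1)&63=63
STORE R5, [48] → M[48]=2
ADD R0, R3 → R0=63+12=75
AND R0, R3 → R0=75&12=8
halt.

2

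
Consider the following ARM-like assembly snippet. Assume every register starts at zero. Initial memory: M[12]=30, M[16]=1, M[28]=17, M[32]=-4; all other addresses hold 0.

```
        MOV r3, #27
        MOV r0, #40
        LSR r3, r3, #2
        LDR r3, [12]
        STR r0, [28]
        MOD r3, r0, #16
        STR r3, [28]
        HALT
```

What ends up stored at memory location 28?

MOV r3, #27 → r3=27
MOV r0, #40 → r0=40
LSR r3, r3, #2 → r3=27>>2=6
LDR r3, [12] → r3=M[12]=30
STR r0, [28] → M[28]=40
MOD r3, r0, #16 → r3=40%16=8
STR r3, [28] → M[28]=8
halt.

8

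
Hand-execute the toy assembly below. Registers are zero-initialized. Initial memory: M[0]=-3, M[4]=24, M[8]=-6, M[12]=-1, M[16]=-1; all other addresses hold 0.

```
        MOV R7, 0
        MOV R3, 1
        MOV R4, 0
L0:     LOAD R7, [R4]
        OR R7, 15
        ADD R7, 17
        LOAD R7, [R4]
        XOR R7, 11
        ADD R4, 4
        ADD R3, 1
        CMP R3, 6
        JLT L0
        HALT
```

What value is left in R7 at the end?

R7=0
R3=1
R4=0
R7=M[0]=-3
R7=(-3)|15=-1
R7=(-1)+17=16
R7=M[0]=-3
R7=(-3)^11=-10
R4=0+4=4
R3=1+1=2
CMP R3, 6  (cmp 2,6)
JLT L0: taken
R7=M[4]=24
R7=24|15=31
R7=31+17=48
R7=M[4]=24
R7=24^11=19
R4=4+4=8
R3=2+1=3
CMP R3, 6  (cmp 3,6)
JLT L0: taken
R7=M[8]=-6
R7=(-6)|15=-1
R7=(-1)+17=16
R7=M[8]=-6
R7=(-6)^11=-15
R4=8+4=12
R3=3+1=4
CMP R3, 6  (cmp 4,6)
JLT L0: taken
R7=M[12]=-1
R7=(-1)|15=-1
R7=(-1)+17=16
R7=M[12]=-1
R7=(-1)^11=-12
R4=12+4=16
R3=4+1=5
CMP R3, 6  (cmp 5,6)
JLT L0: taken
R7=M[16]=-1
R7=(-1)|15=-1
R7=(-1)+17=16
R7=M[16]=-1
R7=(-1)^11=-12
R4=16+4=20
R3=5+1=6
CMP R3, 6  (cmp 6,6)
JLT L0: not taken
halt.

-12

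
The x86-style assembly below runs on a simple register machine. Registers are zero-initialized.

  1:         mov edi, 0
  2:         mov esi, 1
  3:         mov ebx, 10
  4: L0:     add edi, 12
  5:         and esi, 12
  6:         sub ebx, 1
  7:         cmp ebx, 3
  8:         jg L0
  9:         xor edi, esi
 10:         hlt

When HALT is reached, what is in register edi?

84

edi=0
esi=1
ebx=10
edi=0+12=12
esi=1&12=0
ebx=10-1=9
cmp ebx, 3  (cmp 9,3)
jg L0: taken
edi=12+12=24
esi=0&12=0
ebx=9-1=8
cmp ebx, 3  (cmp 8,3)
jg L0: taken
edi=24+12=36
esi=0&12=0
ebx=8-1=7
cmp ebx, 3  (cmp 7,3)
jg L0: taken
edi=36+12=48
esi=0&12=0
ebx=7-1=6
cmp ebx, 3  (cmp 6,3)
jg L0: taken
edi=48+12=60
esi=0&12=0
ebx=6-1=5
cmp ebx, 3  (cmp 5,3)
jg L0: taken
edi=60+12=72
esi=0&12=0
ebx=5-1=4
cmp ebx, 3  (cmp 4,3)
jg L0: taken
edi=72+12=84
esi=0&12=0
ebx=4-1=3
cmp ebx, 3  (cmp 3,3)
jg L0: not taken
edi=84^0=84
halt.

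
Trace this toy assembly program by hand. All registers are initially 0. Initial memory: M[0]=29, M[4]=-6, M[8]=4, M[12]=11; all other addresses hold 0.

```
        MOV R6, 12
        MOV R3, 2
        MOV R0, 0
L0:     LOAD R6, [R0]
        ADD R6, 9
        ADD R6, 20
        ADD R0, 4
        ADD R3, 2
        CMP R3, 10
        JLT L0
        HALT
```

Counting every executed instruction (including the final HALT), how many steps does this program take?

R6=12
R3=2
R0=0
R6=M[0]=29
R6=29+9=38
R6=38+20=58
R0=0+4=4
R3=2+2=4
CMP R3, 10  (cmp 4,10)
JLT L0: taken
R6=M[4]=-6
R6=(-6)+9=3
R6=3+20=23
R0=4+4=8
R3=4+2=6
CMP R3, 10  (cmp 6,10)
JLT L0: taken
R6=M[8]=4
R6=4+9=13
R6=13+20=33
R0=8+4=12
R3=6+2=8
CMP R3, 10  (cmp 8,10)
JLT L0: taken
R6=M[12]=11
R6=11+9=20
R6=20+20=40
R0=12+4=16
R3=8+2=10
CMP R3, 10  (cmp 10,10)
JLT L0: not taken
halt.
Total executed instructions: 32.

32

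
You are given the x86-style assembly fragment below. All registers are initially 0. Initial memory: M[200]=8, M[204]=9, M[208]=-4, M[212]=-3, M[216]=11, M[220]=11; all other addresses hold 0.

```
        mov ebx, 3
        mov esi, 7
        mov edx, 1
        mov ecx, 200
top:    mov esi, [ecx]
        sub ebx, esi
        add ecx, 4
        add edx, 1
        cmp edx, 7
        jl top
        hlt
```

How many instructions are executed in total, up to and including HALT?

mov ebx, 3 → ebx=3
mov esi, 7 → esi=7
mov edx, 1 → edx=1
mov ecx, 200 → ecx=200
mov esi, [ecx] → esi=M[200]=8
sub ebx, esi → ebx=3-8=-5
add ecx, 4 → ecx=200+4=204
add edx, 1 → edx=1+1=2
cmp edx, 7  (cmp 2,7)
jl top: taken
mov esi, [ecx] → esi=M[204]=9
sub ebx, esi → ebx=(-5)-9=-14
add ecx, 4 → ecx=204+4=208
add edx, 1 → edx=2+1=3
cmp edx, 7  (cmp 3,7)
jl top: taken
mov esi, [ecx] → esi=M[208]=-4
sub ebx, esi → ebx=(-14)-(-4)=-10
add ecx, 4 → ecx=208+4=212
add edx, 1 → edx=3+1=4
cmp edx, 7  (cmp 4,7)
jl top: taken
mov esi, [ecx] → esi=M[212]=-3
sub ebx, esi → ebx=(-10)-(-3)=-7
add ecx, 4 → ecx=212+4=216
add edx, 1 → edx=4+1=5
cmp edx, 7  (cmp 5,7)
jl top: taken
mov esi, [ecx] → esi=M[216]=11
sub ebx, esi → ebx=(-7)-11=-18
add ecx, 4 → ecx=216+4=220
add edx, 1 → edx=5+1=6
cmp edx, 7  (cmp 6,7)
jl top: taken
mov esi, [ecx] → esi=M[220]=11
sub ebx, esi → ebx=(-18)-11=-29
add ecx, 4 → ecx=220+4=224
add edx, 1 → edx=6+1=7
cmp edx, 7  (cmp 7,7)
jl top: not taken
halt.
Total executed instructions: 41.

41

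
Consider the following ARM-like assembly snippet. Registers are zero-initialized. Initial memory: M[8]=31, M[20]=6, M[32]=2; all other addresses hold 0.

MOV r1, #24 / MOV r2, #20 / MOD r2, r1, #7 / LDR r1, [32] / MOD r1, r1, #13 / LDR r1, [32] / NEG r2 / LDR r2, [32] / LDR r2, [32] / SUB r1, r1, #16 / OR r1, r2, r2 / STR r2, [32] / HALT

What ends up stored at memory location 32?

2

MOV r1, #24 → r1=24
MOV r2, #20 → r2=20
MOD r2, r1, #7 → r2=24%7=3
LDR r1, [32] → r1=M[32]=2
MOD r1, r1, #13 → r1=2%13=2
LDR r1, [32] → r1=M[32]=2
NEG r2 → r2=-(3)=-3
LDR r2, [32] → r2=M[32]=2
LDR r2, [32] → r2=M[32]=2
SUB r1, r1, #16 → r1=2-16=-14
OR r1, r2, r2 → r1=2|2=2
STR r2, [32] → M[32]=2
halt.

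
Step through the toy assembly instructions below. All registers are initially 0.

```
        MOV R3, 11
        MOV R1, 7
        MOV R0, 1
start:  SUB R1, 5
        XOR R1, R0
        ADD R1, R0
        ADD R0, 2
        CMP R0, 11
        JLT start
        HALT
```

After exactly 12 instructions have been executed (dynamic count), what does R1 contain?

MOV R3, 11 → R3=11
MOV R1, 7 → R1=7
MOV R0, 1 → R0=1
SUB R1, 5 → R1=7-5=2
XOR R1, R0 → R1=2^1=3
ADD R1, R0 → R1=3+1=4
ADD R0, 2 → R0=1+2=3
CMP R0, 11  (cmp 3,11)
JLT start: taken
SUB R1, 5 → R1=4-5=-1
XOR R1, R0 → R1=(-1)^3=-4
ADD R1, R0 → R1=(-4)+3=-1
After step 12: R1 = -1.

-1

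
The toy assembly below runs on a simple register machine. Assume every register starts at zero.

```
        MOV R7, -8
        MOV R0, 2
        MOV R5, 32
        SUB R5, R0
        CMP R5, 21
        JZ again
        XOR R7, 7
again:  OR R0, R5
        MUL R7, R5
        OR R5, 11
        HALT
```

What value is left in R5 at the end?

MOV R7, -8 → R7=-8
MOV R0, 2 → R0=2
MOV R5, 32 → R5=32
SUB R5, R0 → R5=32-2=30
CMP R5, 21  (cmp 30,21)
JZ again: not taken
XOR R7, 7 → R7=(-8)^7=-1
OR R0, R5 → R0=2|30=30
MUL R7, R5 → R7=(-1)*30=-30
OR R5, 11 → R5=30|11=31
halt.

31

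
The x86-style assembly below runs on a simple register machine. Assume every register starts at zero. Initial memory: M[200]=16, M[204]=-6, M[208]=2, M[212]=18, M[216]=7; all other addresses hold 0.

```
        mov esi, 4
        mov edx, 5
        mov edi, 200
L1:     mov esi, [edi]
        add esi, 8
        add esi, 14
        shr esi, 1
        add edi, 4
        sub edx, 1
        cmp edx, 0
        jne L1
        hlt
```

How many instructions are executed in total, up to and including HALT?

44

esi=4
edx=5
edi=200
esi=M[200]=16
esi=16+8=24
esi=24+14=38
esi=38>>1=19
edi=200+4=204
edx=5-1=4
cmp edx, 0  (cmp 4,0)
jne L1: taken
esi=M[204]=-6
esi=(-6)+8=2
esi=2+14=16
esi=16>>1=8
edi=204+4=208
edx=4-1=3
cmp edx, 0  (cmp 3,0)
jne L1: taken
esi=M[208]=2
esi=2+8=10
esi=10+14=24
esi=24>>1=12
edi=208+4=212
edx=3-1=2
cmp edx, 0  (cmp 2,0)
jne L1: taken
esi=M[212]=18
esi=18+8=26
esi=26+14=40
esi=40>>1=20
edi=212+4=216
edx=2-1=1
cmp edx, 0  (cmp 1,0)
jne L1: taken
esi=M[216]=7
esi=7+8=15
esi=15+14=29
esi=29>>1=14
edi=216+4=220
edx=1-1=0
cmp edx, 0  (cmp 0,0)
jne L1: not taken
halt.
Total executed instructions: 44.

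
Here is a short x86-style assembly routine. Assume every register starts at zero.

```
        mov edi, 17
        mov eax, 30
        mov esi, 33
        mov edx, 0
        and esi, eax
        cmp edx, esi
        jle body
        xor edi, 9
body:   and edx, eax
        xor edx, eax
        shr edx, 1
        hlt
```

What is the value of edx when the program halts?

15

edi=17
eax=30
esi=33
edx=0
esi=33&30=0
cmp edx, esi  (cmp 0,0)
jle body: taken
edx=0&30=0
edx=0^30=30
edx=30>>1=15
halt.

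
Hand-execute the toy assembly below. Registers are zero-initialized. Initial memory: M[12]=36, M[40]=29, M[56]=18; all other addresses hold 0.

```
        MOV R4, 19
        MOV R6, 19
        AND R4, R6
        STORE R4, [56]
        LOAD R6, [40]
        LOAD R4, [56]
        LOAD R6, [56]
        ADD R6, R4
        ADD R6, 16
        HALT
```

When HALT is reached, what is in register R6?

MOV R4, 19 → R4=19
MOV R6, 19 → R6=19
AND R4, R6 → R4=19&19=19
STORE R4, [56] → M[56]=19
LOAD R6, [40] → R6=M[40]=29
LOAD R4, [56] → R4=M[56]=19
LOAD R6, [56] → R6=M[56]=19
ADD R6, R4 → R6=19+19=38
ADD R6, 16 → R6=38+16=54
halt.

54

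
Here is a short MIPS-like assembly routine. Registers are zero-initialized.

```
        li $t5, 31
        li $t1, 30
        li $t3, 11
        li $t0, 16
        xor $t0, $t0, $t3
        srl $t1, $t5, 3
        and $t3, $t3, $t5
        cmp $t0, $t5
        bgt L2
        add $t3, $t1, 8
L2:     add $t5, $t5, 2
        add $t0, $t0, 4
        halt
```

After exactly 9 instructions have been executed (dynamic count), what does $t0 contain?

27

after li $t5, 31: $t5=31
after li $t1, 30: $t1=30
after li $t3, 11: $t3=11
after li $t0, 16: $t0=16
after xor $t0, $t0, $t3: $t0=16^11=27
after srl $t1, $t5, 3: $t1=31>>3=3
after and $t3, $t3, $t5: $t3=11&31=11
cmp $t0, $t5  (cmp 27,31)
bgt L2: not taken
After step 9: $t0 = 27.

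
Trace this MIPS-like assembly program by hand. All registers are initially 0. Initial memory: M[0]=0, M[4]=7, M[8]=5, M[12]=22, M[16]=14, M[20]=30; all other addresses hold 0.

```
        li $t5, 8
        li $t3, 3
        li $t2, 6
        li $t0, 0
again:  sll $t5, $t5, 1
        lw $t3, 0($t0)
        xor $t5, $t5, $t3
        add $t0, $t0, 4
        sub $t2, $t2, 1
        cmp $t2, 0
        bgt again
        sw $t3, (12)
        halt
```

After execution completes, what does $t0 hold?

$t5=8
$t3=3
$t2=6
$t0=0
$t5=8<<1=16
$t3=M[0]=0
$t5=16^0=16
$t0=0+4=4
$t2=6-1=5
cmp $t2, 0  (cmp 5,0)
bgt again: taken
$t5=16<<1=32
$t3=M[4]=7
$t5=32^7=39
$t0=4+4=8
$t2=5-1=4
cmp $t2, 0  (cmp 4,0)
bgt again: taken
$t5=39<<1=78
$t3=M[8]=5
$t5=78^5=75
$t0=8+4=12
$t2=4-1=3
cmp $t2, 0  (cmp 3,0)
bgt again: taken
$t5=75<<1=150
$t3=M[12]=22
$t5=150^22=128
$t0=12+4=16
$t2=3-1=2
cmp $t2, 0  (cmp 2,0)
bgt again: taken
$t5=128<<1=256
$t3=M[16]=14
$t5=256^14=270
$t0=16+4=20
$t2=2-1=1
cmp $t2, 0  (cmp 1,0)
bgt again: taken
$t5=270<<1=540
$t3=M[20]=30
$t5=540^30=514
$t0=20+4=24
$t2=1-1=0
cmp $t2, 0  (cmp 0,0)
bgt again: not taken
sw $t3, (12) → M[12]=30
halt.

24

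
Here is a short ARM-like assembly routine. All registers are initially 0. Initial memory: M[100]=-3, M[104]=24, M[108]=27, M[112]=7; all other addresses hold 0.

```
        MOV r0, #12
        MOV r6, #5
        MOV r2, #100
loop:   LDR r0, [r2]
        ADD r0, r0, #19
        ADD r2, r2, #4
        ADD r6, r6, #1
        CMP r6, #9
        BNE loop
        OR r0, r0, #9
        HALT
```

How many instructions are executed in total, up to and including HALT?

MOV r0, #12 → r0=12
MOV r6, #5 → r6=5
MOV r2, #100 → r2=100
LDR r0, [r2] → r0=M[100]=-3
ADD r0, r0, #19 → r0=(-3)+19=16
ADD r2, r2, #4 → r2=100+4=104
ADD r6, r6, #1 → r6=5+1=6
CMP r6, #9  (cmp 6,9)
BNE loop: taken
LDR r0, [r2] → r0=M[104]=24
ADD r0, r0, #19 → r0=24+19=43
ADD r2, r2, #4 → r2=104+4=108
ADD r6, r6, #1 → r6=6+1=7
CMP r6, #9  (cmp 7,9)
BNE loop: taken
LDR r0, [r2] → r0=M[108]=27
ADD r0, r0, #19 → r0=27+19=46
ADD r2, r2, #4 → r2=108+4=112
ADD r6, r6, #1 → r6=7+1=8
CMP r6, #9  (cmp 8,9)
BNE loop: taken
LDR r0, [r2] → r0=M[112]=7
ADD r0, r0, #19 → r0=7+19=26
ADD r2, r2, #4 → r2=112+4=116
ADD r6, r6, #1 → r6=8+1=9
CMP r6, #9  (cmp 9,9)
BNE loop: not taken
OR r0, r0, #9 → r0=26|9=27
halt.
Total executed instructions: 29.

29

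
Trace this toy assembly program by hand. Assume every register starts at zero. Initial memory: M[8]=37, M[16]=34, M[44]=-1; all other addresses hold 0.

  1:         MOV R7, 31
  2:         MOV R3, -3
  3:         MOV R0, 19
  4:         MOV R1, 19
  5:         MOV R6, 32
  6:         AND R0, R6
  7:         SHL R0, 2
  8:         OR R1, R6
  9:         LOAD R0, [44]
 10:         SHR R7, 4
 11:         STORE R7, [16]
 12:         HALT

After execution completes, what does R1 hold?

after MOV R7, 31: R7=31
after MOV R3, -3: R3=-3
after MOV R0, 19: R0=19
after MOV R1, 19: R1=19
after MOV R6, 32: R6=32
after AND R0, R6: R0=19&32=0
after SHL R0, 2: R0=0<<2=0
after OR R1, R6: R1=19|32=51
after LOAD R0, [44]: R0=M[44]=-1
after SHR R7, 4: R7=31>>4=1
STORE R7, [16] → M[16]=1
halt.

51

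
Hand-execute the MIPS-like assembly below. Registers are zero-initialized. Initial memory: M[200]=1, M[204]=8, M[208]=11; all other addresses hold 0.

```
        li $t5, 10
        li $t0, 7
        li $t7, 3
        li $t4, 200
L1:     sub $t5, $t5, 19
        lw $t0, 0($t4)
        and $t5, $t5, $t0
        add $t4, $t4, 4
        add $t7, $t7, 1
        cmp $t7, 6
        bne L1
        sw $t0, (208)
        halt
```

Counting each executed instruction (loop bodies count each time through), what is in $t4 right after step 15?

li $t5, 10 → $t5=10
li $t0, 7 → $t0=7
li $t7, 3 → $t7=3
li $t4, 200 → $t4=200
sub $t5, $t5, 19 → $t5=10-19=-9
lw $t0, 0($t4) → $t0=M[200]=1
and $t5, $t5, $t0 → $t5=(-9)&1=1
add $t4, $t4, 4 → $t4=200+4=204
add $t7, $t7, 1 → $t7=3+1=4
cmp $t7, 6  (cmp 4,6)
bne L1: taken
sub $t5, $t5, 19 → $t5=1-19=-18
lw $t0, 0($t4) → $t0=M[204]=8
and $t5, $t5, $t0 → $t5=(-18)&8=8
add $t4, $t4, 4 → $t4=204+4=208
After step 15: $t4 = 208.

208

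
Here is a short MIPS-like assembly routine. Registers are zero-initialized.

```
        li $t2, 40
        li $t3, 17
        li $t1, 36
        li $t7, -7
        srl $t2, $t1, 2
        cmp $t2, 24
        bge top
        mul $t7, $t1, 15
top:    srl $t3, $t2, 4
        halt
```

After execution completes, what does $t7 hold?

540

$t2=40
$t3=17
$t1=36
$t7=-7
$t2=36>>2=9
cmp $t2, 24  (cmp 9,24)
bge top: not taken
$t7=36*15=540
$t3=9>>4=0
halt.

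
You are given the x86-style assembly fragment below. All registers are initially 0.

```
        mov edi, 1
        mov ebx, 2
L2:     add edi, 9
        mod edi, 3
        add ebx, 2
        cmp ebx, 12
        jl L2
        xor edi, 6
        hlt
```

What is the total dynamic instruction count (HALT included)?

edi=1
ebx=2
edi=1+9=10
edi=10%3=1
ebx=2+2=4
cmp ebx, 12  (cmp 4,12)
jl L2: taken
edi=1+9=10
edi=10%3=1
ebx=4+2=6
cmp ebx, 12  (cmp 6,12)
jl L2: taken
edi=1+9=10
edi=10%3=1
ebx=6+2=8
cmp ebx, 12  (cmp 8,12)
jl L2: taken
edi=1+9=10
edi=10%3=1
ebx=8+2=10
cmp ebx, 12  (cmp 10,12)
jl L2: taken
edi=1+9=10
edi=10%3=1
ebx=10+2=12
cmp ebx, 12  (cmp 12,12)
jl L2: not taken
edi=1^6=7
halt.
Total executed instructions: 29.

29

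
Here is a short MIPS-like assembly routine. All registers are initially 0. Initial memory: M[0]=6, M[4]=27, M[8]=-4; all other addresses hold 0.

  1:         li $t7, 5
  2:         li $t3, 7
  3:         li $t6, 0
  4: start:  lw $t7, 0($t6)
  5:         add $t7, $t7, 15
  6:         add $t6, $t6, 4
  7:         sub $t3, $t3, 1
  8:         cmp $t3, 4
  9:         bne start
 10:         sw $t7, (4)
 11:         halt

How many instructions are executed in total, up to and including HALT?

$t7=5
$t3=7
$t6=0
$t7=M[0]=6
$t7=6+15=21
$t6=0+4=4
$t3=7-1=6
cmp $t3, 4  (cmp 6,4)
bne start: taken
$t7=M[4]=27
$t7=27+15=42
$t6=4+4=8
$t3=6-1=5
cmp $t3, 4  (cmp 5,4)
bne start: taken
$t7=M[8]=-4
$t7=(-4)+15=11
$t6=8+4=12
$t3=5-1=4
cmp $t3, 4  (cmp 4,4)
bne start: not taken
sw $t7, (4) → M[4]=11
halt.
Total executed instructions: 23.

23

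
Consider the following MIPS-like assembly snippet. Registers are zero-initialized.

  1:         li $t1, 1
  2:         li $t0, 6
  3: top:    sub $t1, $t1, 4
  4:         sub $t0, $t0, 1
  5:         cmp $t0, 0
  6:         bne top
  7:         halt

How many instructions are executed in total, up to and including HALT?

after li $t1, 1: $t1=1
after li $t0, 6: $t0=6
after sub $t1, $t1, 4: $t1=1-4=-3
after sub $t0, $t0, 1: $t0=6-1=5
cmp $t0, 0  (cmp 5,0)
bne top: taken
after sub $t1, $t1, 4: $t1=(-3)-4=-7
after sub $t0, $t0, 1: $t0=5-1=4
cmp $t0, 0  (cmp 4,0)
bne top: taken
after sub $t1, $t1, 4: $t1=(-7)-4=-11
after sub $t0, $t0, 1: $t0=4-1=3
cmp $t0, 0  (cmp 3,0)
bne top: taken
after sub $t1, $t1, 4: $t1=(-11)-4=-15
after sub $t0, $t0, 1: $t0=3-1=2
cmp $t0, 0  (cmp 2,0)
bne top: taken
after sub $t1, $t1, 4: $t1=(-15)-4=-19
after sub $t0, $t0, 1: $t0=2-1=1
cmp $t0, 0  (cmp 1,0)
bne top: taken
after sub $t1, $t1, 4: $t1=(-19)-4=-23
after sub $t0, $t0, 1: $t0=1-1=0
cmp $t0, 0  (cmp 0,0)
bne top: not taken
halt.
Total executed instructions: 27.

27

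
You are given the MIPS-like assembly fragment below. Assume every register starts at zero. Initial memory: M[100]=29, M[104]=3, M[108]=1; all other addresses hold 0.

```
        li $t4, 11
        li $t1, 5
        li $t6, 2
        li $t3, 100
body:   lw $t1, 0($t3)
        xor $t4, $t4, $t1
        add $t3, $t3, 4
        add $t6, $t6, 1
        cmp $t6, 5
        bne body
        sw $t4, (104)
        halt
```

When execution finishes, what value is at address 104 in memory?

20

after li $t4, 11: $t4=11
after li $t1, 5: $t1=5
after li $t6, 2: $t6=2
after li $t3, 100: $t3=100
after lw $t1, 0($t3): $t1=M[100]=29
after xor $t4, $t4, $t1: $t4=11^29=22
after add $t3, $t3, 4: $t3=100+4=104
after add $t6, $t6, 1: $t6=2+1=3
cmp $t6, 5  (cmp 3,5)
bne body: taken
after lw $t1, 0($t3): $t1=M[104]=3
after xor $t4, $t4, $t1: $t4=22^3=21
after add $t3, $t3, 4: $t3=104+4=108
after add $t6, $t6, 1: $t6=3+1=4
cmp $t6, 5  (cmp 4,5)
bne body: taken
after lw $t1, 0($t3): $t1=M[108]=1
after xor $t4, $t4, $t1: $t4=21^1=20
after add $t3, $t3, 4: $t3=108+4=112
after add $t6, $t6, 1: $t6=4+1=5
cmp $t6, 5  (cmp 5,5)
bne body: not taken
sw $t4, (104) → M[104]=20
halt.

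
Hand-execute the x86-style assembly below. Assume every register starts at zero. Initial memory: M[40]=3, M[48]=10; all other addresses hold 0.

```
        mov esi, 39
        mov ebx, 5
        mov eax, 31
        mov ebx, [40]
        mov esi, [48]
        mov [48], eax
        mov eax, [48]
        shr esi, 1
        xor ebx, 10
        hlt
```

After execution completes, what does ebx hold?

mov esi, 39 → esi=39
mov ebx, 5 → ebx=5
mov eax, 31 → eax=31
mov ebx, [40] → ebx=M[40]=3
mov esi, [48] → esi=M[48]=10
mov [48], eax → M[48]=31
mov eax, [48] → eax=M[48]=31
shr esi, 1 → esi=10>>1=5
xor ebx, 10 → ebx=3^10=9
halt.

9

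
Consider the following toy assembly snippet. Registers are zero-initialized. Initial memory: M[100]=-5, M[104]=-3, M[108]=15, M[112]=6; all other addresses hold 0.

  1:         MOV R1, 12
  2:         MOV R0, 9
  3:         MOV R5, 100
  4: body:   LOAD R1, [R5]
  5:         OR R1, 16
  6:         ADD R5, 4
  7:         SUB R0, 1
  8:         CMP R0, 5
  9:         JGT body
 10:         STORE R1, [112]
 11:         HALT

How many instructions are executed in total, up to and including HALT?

29

after MOV R1, 12: R1=12
after MOV R0, 9: R0=9
after MOV R5, 100: R5=100
after LOAD R1, [R5]: R1=M[100]=-5
after OR R1, 16: R1=(-5)|16=-5
after ADD R5, 4: R5=100+4=104
after SUB R0, 1: R0=9-1=8
CMP R0, 5  (cmp 8,5)
JGT body: taken
after LOAD R1, [R5]: R1=M[104]=-3
after OR R1, 16: R1=(-3)|16=-3
after ADD R5, 4: R5=104+4=108
after SUB R0, 1: R0=8-1=7
CMP R0, 5  (cmp 7,5)
JGT body: taken
after LOAD R1, [R5]: R1=M[108]=15
after OR R1, 16: R1=15|16=31
after ADD R5, 4: R5=108+4=112
after SUB R0, 1: R0=7-1=6
CMP R0, 5  (cmp 6,5)
JGT body: taken
after LOAD R1, [R5]: R1=M[112]=6
after OR R1, 16: R1=6|16=22
after ADD R5, 4: R5=112+4=116
after SUB R0, 1: R0=6-1=5
CMP R0, 5  (cmp 5,5)
JGT body: not taken
STORE R1, [112] → M[112]=22
halt.
Total executed instructions: 29.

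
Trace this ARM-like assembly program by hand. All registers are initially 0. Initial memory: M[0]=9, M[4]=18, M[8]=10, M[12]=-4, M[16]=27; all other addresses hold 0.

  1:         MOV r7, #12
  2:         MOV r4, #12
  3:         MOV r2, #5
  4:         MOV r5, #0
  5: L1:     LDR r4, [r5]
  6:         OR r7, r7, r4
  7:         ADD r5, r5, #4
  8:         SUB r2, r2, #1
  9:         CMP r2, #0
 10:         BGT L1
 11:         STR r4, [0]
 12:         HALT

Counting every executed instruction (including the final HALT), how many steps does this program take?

36

after MOV r7, #12: r7=12
after MOV r4, #12: r4=12
after MOV r2, #5: r2=5
after MOV r5, #0: r5=0
after LDR r4, [r5]: r4=M[0]=9
after OR r7, r7, r4: r7=12|9=13
after ADD r5, r5, #4: r5=0+4=4
after SUB r2, r2, #1: r2=5-1=4
CMP r2, #0  (cmp 4,0)
BGT L1: taken
after LDR r4, [r5]: r4=M[4]=18
after OR r7, r7, r4: r7=13|18=31
after ADD r5, r5, #4: r5=4+4=8
after SUB r2, r2, #1: r2=4-1=3
CMP r2, #0  (cmp 3,0)
BGT L1: taken
after LDR r4, [r5]: r4=M[8]=10
after OR r7, r7, r4: r7=31|10=31
after ADD r5, r5, #4: r5=8+4=12
after SUB r2, r2, #1: r2=3-1=2
CMP r2, #0  (cmp 2,0)
BGT L1: taken
after LDR r4, [r5]: r4=M[12]=-4
after OR r7, r7, r4: r7=31|(-4)=-1
after ADD r5, r5, #4: r5=12+4=16
after SUB r2, r2, #1: r2=2-1=1
CMP r2, #0  (cmp 1,0)
BGT L1: taken
after LDR r4, [r5]: r4=M[16]=27
after OR r7, r7, r4: r7=(-1)|27=-1
after ADD r5, r5, #4: r5=16+4=20
after SUB r2, r2, #1: r2=1-1=0
CMP r2, #0  (cmp 0,0)
BGT L1: not taken
STR r4, [0] → M[0]=27
halt.
Total executed instructions: 36.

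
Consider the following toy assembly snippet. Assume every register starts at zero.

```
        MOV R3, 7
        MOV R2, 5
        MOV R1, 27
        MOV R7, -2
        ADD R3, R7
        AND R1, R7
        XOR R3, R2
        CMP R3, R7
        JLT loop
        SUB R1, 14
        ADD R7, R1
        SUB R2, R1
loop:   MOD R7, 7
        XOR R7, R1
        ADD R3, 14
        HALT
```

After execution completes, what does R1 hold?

MOV R3, 7 → R3=7
MOV R2, 5 → R2=5
MOV R1, 27 → R1=27
MOV R7, -2 → R7=-2
ADD R3, R7 → R3=7+(-2)=5
AND R1, R7 → R1=27&(-2)=26
XOR R3, R2 → R3=5^5=0
CMP R3, R7  (cmp 0,-2)
JLT loop: not taken
SUB R1, 14 → R1=26-14=12
ADD R7, R1 → R7=(-2)+12=10
SUB R2, R1 → R2=5-12=-7
MOD R7, 7 → R7=10%7=3
XOR R7, R1 → R7=3^12=15
ADD R3, 14 → R3=0+14=14
halt.

12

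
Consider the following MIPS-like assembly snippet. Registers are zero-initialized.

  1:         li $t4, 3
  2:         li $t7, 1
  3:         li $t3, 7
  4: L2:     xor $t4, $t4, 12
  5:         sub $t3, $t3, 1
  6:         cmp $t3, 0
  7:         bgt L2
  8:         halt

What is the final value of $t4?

15

li $t4, 3 → $t4=3
li $t7, 1 → $t7=1
li $t3, 7 → $t3=7
xor $t4, $t4, 12 → $t4=3^12=15
sub $t3, $t3, 1 → $t3=7-1=6
cmp $t3, 0  (cmp 6,0)
bgt L2: taken
xor $t4, $t4, 12 → $t4=15^12=3
sub $t3, $t3, 1 → $t3=6-1=5
cmp $t3, 0  (cmp 5,0)
bgt L2: taken
xor $t4, $t4, 12 → $t4=3^12=15
sub $t3, $t3, 1 → $t3=5-1=4
cmp $t3, 0  (cmp 4,0)
bgt L2: taken
xor $t4, $t4, 12 → $t4=15^12=3
sub $t3, $t3, 1 → $t3=4-1=3
cmp $t3, 0  (cmp 3,0)
bgt L2: taken
xor $t4, $t4, 12 → $t4=3^12=15
sub $t3, $t3, 1 → $t3=3-1=2
cmp $t3, 0  (cmp 2,0)
bgt L2: taken
xor $t4, $t4, 12 → $t4=15^12=3
sub $t3, $t3, 1 → $t3=2-1=1
cmp $t3, 0  (cmp 1,0)
bgt L2: taken
xor $t4, $t4, 12 → $t4=3^12=15
sub $t3, $t3, 1 → $t3=1-1=0
cmp $t3, 0  (cmp 0,0)
bgt L2: not taken
halt.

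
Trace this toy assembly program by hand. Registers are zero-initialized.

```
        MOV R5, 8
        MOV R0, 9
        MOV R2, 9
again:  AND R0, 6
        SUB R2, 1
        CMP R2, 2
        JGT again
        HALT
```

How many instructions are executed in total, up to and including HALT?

R5=8
R0=9
R2=9
R0=9&6=0
R2=9-1=8
CMP R2, 2  (cmp 8,2)
JGT again: taken
R0=0&6=0
R2=8-1=7
CMP R2, 2  (cmp 7,2)
JGT again: taken
R0=0&6=0
R2=7-1=6
CMP R2, 2  (cmp 6,2)
JGT again: taken
R0=0&6=0
R2=6-1=5
CMP R2, 2  (cmp 5,2)
JGT again: taken
R0=0&6=0
R2=5-1=4
CMP R2, 2  (cmp 4,2)
JGT again: taken
R0=0&6=0
R2=4-1=3
CMP R2, 2  (cmp 3,2)
JGT again: taken
R0=0&6=0
R2=3-1=2
CMP R2, 2  (cmp 2,2)
JGT again: not taken
halt.
Total executed instructions: 32.

32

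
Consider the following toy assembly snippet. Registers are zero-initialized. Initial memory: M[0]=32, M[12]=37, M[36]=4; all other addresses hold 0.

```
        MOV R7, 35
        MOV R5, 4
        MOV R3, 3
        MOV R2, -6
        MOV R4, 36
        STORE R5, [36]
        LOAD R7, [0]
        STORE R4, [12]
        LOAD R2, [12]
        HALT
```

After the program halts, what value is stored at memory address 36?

4

MOV R7, 35 → R7=35
MOV R5, 4 → R5=4
MOV R3, 3 → R3=3
MOV R2, -6 → R2=-6
MOV R4, 36 → R4=36
STORE R5, [36] → M[36]=4
LOAD R7, [0] → R7=M[0]=32
STORE R4, [12] → M[12]=36
LOAD R2, [12] → R2=M[12]=36
halt.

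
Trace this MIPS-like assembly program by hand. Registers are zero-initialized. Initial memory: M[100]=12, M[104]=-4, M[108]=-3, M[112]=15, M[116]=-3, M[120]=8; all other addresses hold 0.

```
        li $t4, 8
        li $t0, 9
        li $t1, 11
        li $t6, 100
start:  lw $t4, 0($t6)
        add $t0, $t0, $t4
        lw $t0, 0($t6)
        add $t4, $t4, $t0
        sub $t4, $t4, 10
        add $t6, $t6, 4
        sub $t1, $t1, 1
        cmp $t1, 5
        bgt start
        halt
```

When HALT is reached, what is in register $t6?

after li $t4, 8: $t4=8
after li $t0, 9: $t0=9
after li $t1, 11: $t1=11
after li $t6, 100: $t6=100
after lw $t4, 0($t6): $t4=M[100]=12
after add $t0, $t0, $t4: $t0=9+12=21
after lw $t0, 0($t6): $t0=M[100]=12
after add $t4, $t4, $t0: $t4=12+12=24
after sub $t4, $t4, 10: $t4=24-10=14
after add $t6, $t6, 4: $t6=100+4=104
after sub $t1, $t1, 1: $t1=11-1=10
cmp $t1, 5  (cmp 10,5)
bgt start: taken
after lw $t4, 0($t6): $t4=M[104]=-4
after add $t0, $t0, $t4: $t0=12+(-4)=8
after lw $t0, 0($t6): $t0=M[104]=-4
after add $t4, $t4, $t0: $t4=(-4)+(-4)=-8
after sub $t4, $t4, 10: $t4=(-8)-10=-18
after add $t6, $t6, 4: $t6=104+4=108
after sub $t1, $t1, 1: $t1=10-1=9
cmp $t1, 5  (cmp 9,5)
bgt start: taken
after lw $t4, 0($t6): $t4=M[108]=-3
after add $t0, $t0, $t4: $t0=(-4)+(-3)=-7
after lw $t0, 0($t6): $t0=M[108]=-3
after add $t4, $t4, $t0: $t4=(-3)+(-3)=-6
after sub $t4, $t4, 10: $t4=(-6)-10=-16
after add $t6, $t6, 4: $t6=108+4=112
after sub $t1, $t1, 1: $t1=9-1=8
cmp $t1, 5  (cmp 8,5)
bgt start: taken
after lw $t4, 0($t6): $t4=M[112]=15
after add $t0, $t0, $t4: $t0=(-3)+15=12
after lw $t0, 0($t6): $t0=M[112]=15
after add $t4, $t4, $t0: $t4=15+15=30
after sub $t4, $t4, 10: $t4=30-10=20
after add $t6, $t6, 4: $t6=112+4=116
after sub $t1, $t1, 1: $t1=8-1=7
cmp $t1, 5  (cmp 7,5)
bgt start: taken
after lw $t4, 0($t6): $t4=M[116]=-3
after add $t0, $t0, $t4: $t0=15+(-3)=12
after lw $t0, 0($t6): $t0=M[116]=-3
after add $t4, $t4, $t0: $t4=(-3)+(-3)=-6
after sub $t4, $t4, 10: $t4=(-6)-10=-16
after add $t6, $t6, 4: $t6=116+4=120
after sub $t1, $t1, 1: $t1=7-1=6
cmp $t1, 5  (cmp 6,5)
bgt start: taken
after lw $t4, 0($t6): $t4=M[120]=8
after add $t0, $t0, $t4: $t0=(-3)+8=5
after lw $t0, 0($t6): $t0=M[120]=8
after add $t4, $t4, $t0: $t4=8+8=16
after sub $t4, $t4, 10: $t4=16-10=6
after add $t6, $t6, 4: $t6=120+4=124
after sub $t1, $t1, 1: $t1=6-1=5
cmp $t1, 5  (cmp 5,5)
bgt start: not taken
halt.

124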